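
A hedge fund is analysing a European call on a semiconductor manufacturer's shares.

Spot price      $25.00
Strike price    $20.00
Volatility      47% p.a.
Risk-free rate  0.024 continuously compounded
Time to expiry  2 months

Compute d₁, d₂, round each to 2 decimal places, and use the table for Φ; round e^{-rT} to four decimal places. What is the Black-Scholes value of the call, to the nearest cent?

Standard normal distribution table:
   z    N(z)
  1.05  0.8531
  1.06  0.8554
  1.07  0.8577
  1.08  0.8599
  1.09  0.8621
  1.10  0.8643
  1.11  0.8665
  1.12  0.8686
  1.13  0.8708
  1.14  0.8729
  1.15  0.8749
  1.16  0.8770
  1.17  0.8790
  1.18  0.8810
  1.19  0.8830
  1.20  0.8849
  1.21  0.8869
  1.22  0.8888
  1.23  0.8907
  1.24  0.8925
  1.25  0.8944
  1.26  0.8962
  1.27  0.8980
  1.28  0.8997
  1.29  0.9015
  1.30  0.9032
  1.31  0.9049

σ√T = 0.47·√0.1667 = 0.1919
ln(S/K) + (r + σ²/2)T = ln(25/20) + (0.024 + 0.47²/2)·0.1667 = 0.2231 + 0.0224 = 0.2456
d₁ = 0.2456 / 0.1919 = 1.2797 ≈ 1.28
d₂ = d₁ − σ√T = 1.2797 − 0.1919 = 1.0879 ≈ 1.09
exp(−rT) = exp(−0.024·0.1667) = 0.9960
C = 25·N(1.28) − 20·0.9960·N(1.09) = 25·0.8997 − 20·0.9960·0.8621 = 22.4925 − 17.1730 = 5.3195

$5.32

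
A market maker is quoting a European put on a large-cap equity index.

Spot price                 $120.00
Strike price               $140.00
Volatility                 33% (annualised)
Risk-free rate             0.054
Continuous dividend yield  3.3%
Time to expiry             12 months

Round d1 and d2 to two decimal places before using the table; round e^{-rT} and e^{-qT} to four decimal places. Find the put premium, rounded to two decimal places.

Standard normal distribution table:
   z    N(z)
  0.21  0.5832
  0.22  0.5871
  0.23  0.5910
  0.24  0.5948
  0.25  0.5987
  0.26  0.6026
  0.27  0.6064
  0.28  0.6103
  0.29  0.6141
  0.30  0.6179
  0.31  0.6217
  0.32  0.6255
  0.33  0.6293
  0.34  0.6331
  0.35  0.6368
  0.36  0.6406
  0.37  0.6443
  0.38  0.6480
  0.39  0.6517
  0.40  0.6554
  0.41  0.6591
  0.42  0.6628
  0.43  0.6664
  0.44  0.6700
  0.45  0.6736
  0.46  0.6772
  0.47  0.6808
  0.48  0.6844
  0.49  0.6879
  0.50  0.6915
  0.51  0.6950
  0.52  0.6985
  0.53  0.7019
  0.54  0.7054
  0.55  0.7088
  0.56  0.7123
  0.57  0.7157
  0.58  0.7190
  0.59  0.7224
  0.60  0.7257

T = 1;  σ√T = 0.3300
ln(S/K) + (r − q + σ²/2)T = ln(120/140) + (0.054 − 0.033 + 0.33²/2)·1 = -0.1542 + 0.0755 = -0.0787
d₁ = -0.0787 / 0.3300 = -0.2385 ≈ -0.24
d₂ = d₁ − σ√T = -0.2385 − 0.3300 = -0.5685 ≈ -0.57
exp(−qT) = exp(−0.033·1) = 0.9675;  exp(−rT) = exp(−0.054·1) = 0.9474
P = 140·0.9474·N(0.57) − 120·0.9675·N(0.24) = 140·0.9474·0.7157 − 120·0.9675·0.5948 = 94.9276 − 69.0563 = 25.8713

$25.87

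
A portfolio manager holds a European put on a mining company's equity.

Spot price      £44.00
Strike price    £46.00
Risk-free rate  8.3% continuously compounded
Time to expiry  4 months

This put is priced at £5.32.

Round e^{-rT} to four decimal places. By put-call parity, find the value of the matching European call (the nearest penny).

exp(−rT) = exp(−0.083·0.3333) = 0.9727
Put-call parity: C − P = S − K·e^(−rT) = 44 − 46·0.9727 = 44 − 44.7442 = -0.7442
C = P + (C − P) = 5.32 + (-0.7442) = 4.5758

£4.58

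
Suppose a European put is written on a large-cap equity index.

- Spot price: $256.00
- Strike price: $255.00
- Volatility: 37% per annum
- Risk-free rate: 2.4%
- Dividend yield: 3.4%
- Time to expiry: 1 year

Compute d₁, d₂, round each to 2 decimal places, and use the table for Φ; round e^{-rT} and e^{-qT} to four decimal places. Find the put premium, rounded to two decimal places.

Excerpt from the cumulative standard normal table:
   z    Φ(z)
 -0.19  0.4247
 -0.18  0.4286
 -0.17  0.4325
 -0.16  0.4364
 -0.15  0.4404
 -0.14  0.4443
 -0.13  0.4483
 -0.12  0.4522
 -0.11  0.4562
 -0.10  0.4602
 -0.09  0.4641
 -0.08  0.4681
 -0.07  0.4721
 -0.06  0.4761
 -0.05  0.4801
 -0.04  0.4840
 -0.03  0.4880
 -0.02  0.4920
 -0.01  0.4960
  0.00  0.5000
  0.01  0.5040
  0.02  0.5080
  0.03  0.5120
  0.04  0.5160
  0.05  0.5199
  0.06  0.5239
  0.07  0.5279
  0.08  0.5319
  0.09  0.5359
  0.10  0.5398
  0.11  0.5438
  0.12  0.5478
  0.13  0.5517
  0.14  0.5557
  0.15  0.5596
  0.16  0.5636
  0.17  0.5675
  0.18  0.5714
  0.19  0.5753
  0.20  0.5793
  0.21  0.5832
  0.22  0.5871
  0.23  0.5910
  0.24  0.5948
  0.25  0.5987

$37.20

σ√T = 0.37 × 1.0000 = 0.3700
d₁ = [ln(256/255) + (0.024 − 0.034 + 0.37²/2)·1] / 0.3700 = [0.0039 + 0.0584] / 0.3700 = 0.1686 → 0.17
d₂ = d₁ − σ√T = 0.1686 − 0.3700 = -0.2014 → -0.20
e^(−qT) = e^(−0.034·1) = 0.9666;  e^(−rT) = e^(−0.024·1) = 0.9763
P = 255·0.9763·N(0.20) − 256·0.9666·N(-0.17) = 255·0.9763·0.5793 − 256·0.9666·0.4325 = 144.2205 − 107.0220 = 37.1985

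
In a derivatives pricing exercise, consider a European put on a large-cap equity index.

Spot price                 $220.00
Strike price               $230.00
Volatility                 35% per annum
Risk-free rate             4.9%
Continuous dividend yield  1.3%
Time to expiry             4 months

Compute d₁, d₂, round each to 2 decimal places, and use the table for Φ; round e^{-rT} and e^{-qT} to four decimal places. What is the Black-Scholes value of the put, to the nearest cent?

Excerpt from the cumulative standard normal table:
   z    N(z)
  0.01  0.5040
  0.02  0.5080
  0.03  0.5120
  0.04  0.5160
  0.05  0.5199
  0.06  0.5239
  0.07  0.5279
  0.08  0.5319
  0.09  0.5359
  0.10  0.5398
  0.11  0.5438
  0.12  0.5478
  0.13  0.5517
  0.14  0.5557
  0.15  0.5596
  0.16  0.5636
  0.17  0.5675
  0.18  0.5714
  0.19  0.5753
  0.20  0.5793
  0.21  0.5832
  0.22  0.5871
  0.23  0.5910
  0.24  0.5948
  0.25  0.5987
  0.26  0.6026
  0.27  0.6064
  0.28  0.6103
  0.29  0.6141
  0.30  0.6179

$21.59

σ√T = 0.35·√0.3333 = 0.2021
d₁ = [ln(220/230) + (0.049 − 0.013 + ½·0.35²)·0.3333] / (σ√T) = (-0.0445 + 0.0324) / 0.2021 = -0.0596 ⇒ -0.06
d₂ = -0.0596 − 0.2021 = -0.2616 ⇒ -0.26
e^(−qT) = e^(−0.013·0.3333) = 0.9957;  e^(−rT) = e^(−0.049·0.3333) = 0.9838
P = 230·0.9838·N(0.26) − 220·0.9957·N(0.06) = 230·0.9838·0.6026 − 220·0.9957·0.5239 = 136.3527 − 114.7624 = 21.5903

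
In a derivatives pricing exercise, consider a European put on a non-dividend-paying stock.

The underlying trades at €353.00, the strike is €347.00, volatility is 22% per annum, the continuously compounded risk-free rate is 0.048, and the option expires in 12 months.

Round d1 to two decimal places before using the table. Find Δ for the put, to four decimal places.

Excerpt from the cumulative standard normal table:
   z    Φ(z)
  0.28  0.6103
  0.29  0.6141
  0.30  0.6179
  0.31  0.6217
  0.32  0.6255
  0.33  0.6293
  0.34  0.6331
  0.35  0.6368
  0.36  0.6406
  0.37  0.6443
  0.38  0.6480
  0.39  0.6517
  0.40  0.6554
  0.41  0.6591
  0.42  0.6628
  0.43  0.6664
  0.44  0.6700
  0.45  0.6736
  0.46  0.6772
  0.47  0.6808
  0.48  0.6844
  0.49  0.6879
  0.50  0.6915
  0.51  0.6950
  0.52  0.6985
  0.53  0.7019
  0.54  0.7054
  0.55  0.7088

-0.3409

σ√T = 0.22·√1 = 0.2200
d₁ = [ln(353/347) + (0.048 + 0.22²/2)·1] / 0.2200 = [0.0171 + 0.0722] / 0.2200 = 0.4061 which rounds to 0.41
N(d₁) = N(0.41) = 0.6591
Δ_put = N(d₁) − 1 = 0.6591 − 1 = -0.3409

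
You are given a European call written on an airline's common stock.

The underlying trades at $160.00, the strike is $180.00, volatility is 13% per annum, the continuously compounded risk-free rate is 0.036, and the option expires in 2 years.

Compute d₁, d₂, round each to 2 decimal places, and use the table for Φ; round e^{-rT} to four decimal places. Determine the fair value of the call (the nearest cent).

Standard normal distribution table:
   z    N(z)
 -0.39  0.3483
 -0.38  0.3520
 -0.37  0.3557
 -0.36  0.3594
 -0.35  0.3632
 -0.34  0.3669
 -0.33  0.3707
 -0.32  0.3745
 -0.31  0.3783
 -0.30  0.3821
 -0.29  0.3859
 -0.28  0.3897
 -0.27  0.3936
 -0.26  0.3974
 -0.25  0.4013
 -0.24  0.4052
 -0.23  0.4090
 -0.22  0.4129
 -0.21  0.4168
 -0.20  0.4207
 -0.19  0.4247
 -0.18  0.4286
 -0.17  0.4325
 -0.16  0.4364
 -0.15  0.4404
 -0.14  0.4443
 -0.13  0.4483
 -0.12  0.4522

$8.37

σ√T = 0.13 × 1.4142 = 0.1838
d₁ = [ln(160/180) + (0.036 + ½·0.13²)·2] / (σ√T) = (-0.1178 + 0.0889) / 0.1838 = -0.1571 ⇒ -0.16
d₂ = -0.1571 − 0.1838 = -0.3410 ⇒ -0.34
exp(−rT) = exp(−0.036·2) = 0.9305
C = 160·N(-0.16) − 180·0.9305·N(-0.34) = 160·0.4364 − 180·0.9305·0.3669 = 69.8240 − 61.4521 = 8.3719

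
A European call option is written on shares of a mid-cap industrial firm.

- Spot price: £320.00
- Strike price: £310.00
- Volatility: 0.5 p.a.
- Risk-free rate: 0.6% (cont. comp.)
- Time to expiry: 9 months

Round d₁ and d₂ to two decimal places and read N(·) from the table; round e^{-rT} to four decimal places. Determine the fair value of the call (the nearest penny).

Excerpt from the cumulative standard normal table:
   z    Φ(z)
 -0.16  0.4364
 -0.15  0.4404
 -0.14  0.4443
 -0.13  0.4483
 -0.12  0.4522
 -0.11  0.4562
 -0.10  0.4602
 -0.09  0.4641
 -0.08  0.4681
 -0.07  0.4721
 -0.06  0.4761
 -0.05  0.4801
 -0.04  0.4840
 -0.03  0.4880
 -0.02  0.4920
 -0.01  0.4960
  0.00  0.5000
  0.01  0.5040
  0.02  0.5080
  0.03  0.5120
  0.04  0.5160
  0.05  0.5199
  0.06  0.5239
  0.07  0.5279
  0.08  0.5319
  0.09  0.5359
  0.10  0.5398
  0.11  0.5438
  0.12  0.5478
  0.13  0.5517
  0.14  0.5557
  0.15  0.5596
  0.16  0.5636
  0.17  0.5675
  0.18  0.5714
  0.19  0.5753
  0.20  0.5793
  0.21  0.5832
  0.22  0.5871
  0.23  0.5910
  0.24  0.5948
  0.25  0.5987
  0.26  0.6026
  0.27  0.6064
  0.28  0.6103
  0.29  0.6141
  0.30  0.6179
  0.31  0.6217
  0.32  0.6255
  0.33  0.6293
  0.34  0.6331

T = 0.75;  σ√T = 0.4330
d₁ = [ln(320/310) + (0.006 + 0.5²/2)·0.75] / 0.4330 = [0.0317 + 0.0983] / 0.4330 = 0.3002 ⇒ 0.30
d₂ = d₁ − σ√T = 0.3002 − 0.4330 = -0.1328 ⇒ -0.13
e^(−rT) = e^(−0.006·0.75) = 0.9955
N(d₁) = N(0.30) = 0.6179;  N(d₂) = N(-0.13) = 0.4483
C = 320·0.6179 − 310·0.9955·0.4483 = 197.7280 − 138.3476 = 59.3804

£59.38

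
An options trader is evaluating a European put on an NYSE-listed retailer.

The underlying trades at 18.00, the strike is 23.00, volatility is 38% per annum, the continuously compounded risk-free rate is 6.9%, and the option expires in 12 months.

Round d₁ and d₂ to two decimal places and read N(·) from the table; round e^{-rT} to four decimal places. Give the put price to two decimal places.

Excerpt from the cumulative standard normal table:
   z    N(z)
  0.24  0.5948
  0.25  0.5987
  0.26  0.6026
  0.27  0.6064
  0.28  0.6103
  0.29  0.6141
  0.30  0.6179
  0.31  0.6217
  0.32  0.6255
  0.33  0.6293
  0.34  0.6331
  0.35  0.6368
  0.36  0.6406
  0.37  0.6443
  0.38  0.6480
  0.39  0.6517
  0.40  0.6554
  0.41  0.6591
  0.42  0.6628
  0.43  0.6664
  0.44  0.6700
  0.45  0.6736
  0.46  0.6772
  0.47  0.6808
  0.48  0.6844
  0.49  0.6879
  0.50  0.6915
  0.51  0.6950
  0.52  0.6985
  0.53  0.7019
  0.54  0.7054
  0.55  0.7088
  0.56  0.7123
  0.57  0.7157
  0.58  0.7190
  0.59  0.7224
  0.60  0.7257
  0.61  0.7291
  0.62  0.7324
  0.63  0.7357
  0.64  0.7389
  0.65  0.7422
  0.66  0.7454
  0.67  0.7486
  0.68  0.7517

5.02

σ√T = 0.38·√1 = 0.3800
d₁ = [ln(18/23) + (0.069 + 0.38²/2)·1] / 0.3800 = [-0.2451 + 0.1412] / 0.3800 = -0.2735 ⇒ -0.27
d₂ = d₁ − σ√T = -0.2735 − 0.3800 = -0.6535 ⇒ -0.65
exp(−rT) = exp(−0.069·1) = 0.9333
N(−d₂) = N(0.65) = 0.7422;  N(−d₁) = N(0.27) = 0.6064
P = 23·0.9333·0.7422 − 18·0.6064 = 15.9320 − 10.9152 = 5.0168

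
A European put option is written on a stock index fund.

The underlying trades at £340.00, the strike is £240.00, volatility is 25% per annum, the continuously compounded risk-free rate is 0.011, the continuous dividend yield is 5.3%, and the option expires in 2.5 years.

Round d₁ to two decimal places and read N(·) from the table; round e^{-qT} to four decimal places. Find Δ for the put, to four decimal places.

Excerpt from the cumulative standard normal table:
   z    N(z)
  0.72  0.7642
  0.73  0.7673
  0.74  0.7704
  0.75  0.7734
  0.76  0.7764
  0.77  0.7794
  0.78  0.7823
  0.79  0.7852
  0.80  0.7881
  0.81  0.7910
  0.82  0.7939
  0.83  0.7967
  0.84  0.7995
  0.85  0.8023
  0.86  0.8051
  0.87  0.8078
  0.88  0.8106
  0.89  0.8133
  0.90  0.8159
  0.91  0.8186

-0.1831

σ√T = 0.25 × 1.5811 = 0.3953
d₁ = [ln(340/240) + (0.011 − 0.053 + 0.25²/2)·2.5] / 0.3953 = [0.3483 − 0.0269] / 0.3953 = 0.8132 which rounds to 0.81
N(d₁) = N(0.81) = 0.7910
Δ_put = exp(−qT)·(N(d₁) − 1) = 0.8759·(0.7910 − 1) = -0.1831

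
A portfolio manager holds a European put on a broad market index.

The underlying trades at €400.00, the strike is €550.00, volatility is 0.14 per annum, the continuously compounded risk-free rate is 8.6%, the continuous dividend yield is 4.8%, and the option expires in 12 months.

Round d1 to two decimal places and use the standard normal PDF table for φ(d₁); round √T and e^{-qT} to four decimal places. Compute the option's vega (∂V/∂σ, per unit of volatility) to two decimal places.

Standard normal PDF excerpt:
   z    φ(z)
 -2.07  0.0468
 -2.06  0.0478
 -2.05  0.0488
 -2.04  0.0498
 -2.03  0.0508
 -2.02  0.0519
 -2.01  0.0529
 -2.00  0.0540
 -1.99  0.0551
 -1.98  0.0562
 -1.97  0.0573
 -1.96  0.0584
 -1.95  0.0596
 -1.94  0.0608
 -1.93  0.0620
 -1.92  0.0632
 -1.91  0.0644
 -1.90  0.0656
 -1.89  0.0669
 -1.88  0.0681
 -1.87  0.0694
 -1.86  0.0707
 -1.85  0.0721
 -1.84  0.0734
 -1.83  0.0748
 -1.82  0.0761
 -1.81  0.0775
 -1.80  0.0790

T = 1;  σ√T = 0.1400
d₁ = [ln(400/550) + (0.086 − 0.048 + 0.14²/2)·1] / 0.1400 = [-0.3185 + 0.0478] / 0.1400 = -1.9332 ≈ -1.93
√T = √1 = 1.0000
φ(d₁) = φ(-1.93) = 0.0620
e^(−qT) = e^(−0.048·1) = 0.9531
vega = S·e^(−qT)·φ(d₁)·√T = 400·0.9531·0.0620·1.0000 = 23.6369
(The call has the same vega.)

23.64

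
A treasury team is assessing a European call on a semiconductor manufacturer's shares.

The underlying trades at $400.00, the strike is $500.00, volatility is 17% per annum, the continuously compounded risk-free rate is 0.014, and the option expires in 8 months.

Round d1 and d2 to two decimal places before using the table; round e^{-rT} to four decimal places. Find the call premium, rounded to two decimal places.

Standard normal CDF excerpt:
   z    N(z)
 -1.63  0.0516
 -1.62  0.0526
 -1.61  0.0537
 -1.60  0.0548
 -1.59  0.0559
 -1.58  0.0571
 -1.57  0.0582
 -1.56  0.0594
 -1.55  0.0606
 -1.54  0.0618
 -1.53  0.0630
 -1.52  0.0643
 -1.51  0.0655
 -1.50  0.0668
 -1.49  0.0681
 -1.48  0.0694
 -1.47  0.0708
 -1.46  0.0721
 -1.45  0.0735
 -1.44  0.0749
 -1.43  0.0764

$1.72

T = 0.6667;  σ√T = 0.1388
d₁ = [ln(400/500) + (0.014 + 0.17²/2)·0.6667] / 0.1388 = [-0.2231 + 0.0190] / 0.1388 = -1.4710 which rounds to -1.47
d₂ = d₁ − σ√T = -1.4710 − 0.1388 = -1.6098 which rounds to -1.61
exp(−rT) = exp(−0.014·0.6667) = 0.9907
N(d₁) = N(-1.47) = 0.0708;  N(d₂) = N(-1.61) = 0.0537
C = 400·0.0708 − 500·0.9907·0.0537 = 28.3200 − 26.6003 = 1.7197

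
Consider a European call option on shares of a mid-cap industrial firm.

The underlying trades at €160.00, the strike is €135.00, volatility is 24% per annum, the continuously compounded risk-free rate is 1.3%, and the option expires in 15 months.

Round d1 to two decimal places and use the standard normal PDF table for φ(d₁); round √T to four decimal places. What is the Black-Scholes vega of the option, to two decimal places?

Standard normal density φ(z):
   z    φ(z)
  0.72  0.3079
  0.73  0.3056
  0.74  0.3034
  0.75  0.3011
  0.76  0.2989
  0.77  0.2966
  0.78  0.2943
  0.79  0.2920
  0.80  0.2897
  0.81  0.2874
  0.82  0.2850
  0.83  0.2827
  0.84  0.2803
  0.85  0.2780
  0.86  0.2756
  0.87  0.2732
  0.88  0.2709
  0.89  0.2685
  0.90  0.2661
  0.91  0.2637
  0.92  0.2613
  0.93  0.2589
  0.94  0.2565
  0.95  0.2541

T = 1.25;  σ√T = 0.2683
d₁ = [ln(160/135) + (0.013 + 0.24²/2)·1.25] / 0.2683 = [0.1699 + 0.0522] / 0.2683 = 0.8279 → 0.83
√T = √1.25 = 1.1180
φ(d₁) = φ(0.83) = 0.2827
vega = S·φ(d₁)·√T = 160·0.2827·1.1180 = 50.5694

50.57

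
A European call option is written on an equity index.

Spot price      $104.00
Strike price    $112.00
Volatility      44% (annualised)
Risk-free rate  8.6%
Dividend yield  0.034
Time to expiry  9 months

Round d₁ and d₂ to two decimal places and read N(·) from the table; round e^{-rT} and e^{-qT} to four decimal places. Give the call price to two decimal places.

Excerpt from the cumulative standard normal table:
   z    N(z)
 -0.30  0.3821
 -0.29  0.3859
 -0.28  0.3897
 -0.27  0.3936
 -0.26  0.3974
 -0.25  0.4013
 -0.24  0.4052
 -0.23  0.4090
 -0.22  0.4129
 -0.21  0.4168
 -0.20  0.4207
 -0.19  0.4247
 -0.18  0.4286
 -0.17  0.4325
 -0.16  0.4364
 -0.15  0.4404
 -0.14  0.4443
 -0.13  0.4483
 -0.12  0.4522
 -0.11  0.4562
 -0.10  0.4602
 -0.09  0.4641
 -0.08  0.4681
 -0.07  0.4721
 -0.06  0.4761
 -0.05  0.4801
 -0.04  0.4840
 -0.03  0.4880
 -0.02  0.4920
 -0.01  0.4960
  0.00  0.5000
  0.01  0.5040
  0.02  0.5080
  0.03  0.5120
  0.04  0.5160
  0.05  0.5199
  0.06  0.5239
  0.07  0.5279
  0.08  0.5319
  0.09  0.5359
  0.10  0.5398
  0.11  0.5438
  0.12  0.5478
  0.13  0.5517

$13.81

σ√T = 0.44·√0.75 = 0.3811
d₁ = [ln(104/112) + (0.086 − 0.034 + ½·0.44²)·0.75] / (σ√T) = (-0.0741 + 0.1116) / 0.3811 = 0.0984 ⇒ 0.10
d₂ = 0.0984 − 0.3811 = -0.2827 ⇒ -0.28
e^(−qT) = e^(−0.034·0.75) = 0.9748;  e^(−rT) = e^(−0.086·0.75) = 0.9375
N(d₁) = N(0.10) = 0.5398;  N(d₂) = N(-0.28) = 0.3897
C = 104·0.9748·0.5398 − 112·0.9375·0.3897 = 54.7245 − 40.9185 = 13.8060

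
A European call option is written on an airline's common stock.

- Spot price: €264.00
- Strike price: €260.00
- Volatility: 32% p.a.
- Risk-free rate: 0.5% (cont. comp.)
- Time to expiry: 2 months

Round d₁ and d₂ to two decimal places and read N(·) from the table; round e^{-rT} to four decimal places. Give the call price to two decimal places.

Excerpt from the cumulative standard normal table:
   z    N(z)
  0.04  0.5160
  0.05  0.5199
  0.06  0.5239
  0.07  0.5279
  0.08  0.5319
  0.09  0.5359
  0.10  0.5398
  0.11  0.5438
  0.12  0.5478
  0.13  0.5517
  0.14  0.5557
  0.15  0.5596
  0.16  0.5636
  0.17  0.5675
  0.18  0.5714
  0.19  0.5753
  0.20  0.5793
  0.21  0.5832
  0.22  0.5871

σ√T = 0.32 × 0.4082 = 0.1306
d₁ = [ln(264/260) + (0.005 + 0.32²/2)·0.1667] / 0.1306 = [0.0153 + 0.0094] / 0.1306 = 0.1886 ⇒ 0.19
d₂ = d₁ − σ√T = 0.1886 − 0.1306 = 0.0579 ⇒ 0.06
exp(−rT) = exp(−0.005·0.1667) = 0.9992
N(d₁) = N(0.19) = 0.5753;  N(d₂) = N(0.06) = 0.5239
C = 264·0.5753 − 260·0.9992·0.5239 = 151.8792 − 136.1050 = 15.7742

€15.77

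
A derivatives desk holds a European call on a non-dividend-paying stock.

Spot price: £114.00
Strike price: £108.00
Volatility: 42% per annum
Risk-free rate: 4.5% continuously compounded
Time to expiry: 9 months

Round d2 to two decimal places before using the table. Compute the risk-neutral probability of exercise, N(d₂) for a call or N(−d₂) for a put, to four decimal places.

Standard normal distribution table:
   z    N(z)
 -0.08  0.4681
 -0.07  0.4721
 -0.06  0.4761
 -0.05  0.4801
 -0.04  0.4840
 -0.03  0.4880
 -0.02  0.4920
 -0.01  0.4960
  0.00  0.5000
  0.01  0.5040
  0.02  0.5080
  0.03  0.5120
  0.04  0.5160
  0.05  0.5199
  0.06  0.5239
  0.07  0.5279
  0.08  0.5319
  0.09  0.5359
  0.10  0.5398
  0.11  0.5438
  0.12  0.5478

0.5239

σ√T = 0.42 × 0.8660 = 0.3637
d₁ = [ln(114/108) + (0.045 + ½·0.42²)·0.75] / (σ√T) = (0.0541 + 0.0999) / 0.3637 = 0.4233 ≈ 0.42
d₂ = 0.4233 − 0.3637 = 0.0596 ≈ 0.06
Pr(exercise) under Q = N(d₂) = 0.5239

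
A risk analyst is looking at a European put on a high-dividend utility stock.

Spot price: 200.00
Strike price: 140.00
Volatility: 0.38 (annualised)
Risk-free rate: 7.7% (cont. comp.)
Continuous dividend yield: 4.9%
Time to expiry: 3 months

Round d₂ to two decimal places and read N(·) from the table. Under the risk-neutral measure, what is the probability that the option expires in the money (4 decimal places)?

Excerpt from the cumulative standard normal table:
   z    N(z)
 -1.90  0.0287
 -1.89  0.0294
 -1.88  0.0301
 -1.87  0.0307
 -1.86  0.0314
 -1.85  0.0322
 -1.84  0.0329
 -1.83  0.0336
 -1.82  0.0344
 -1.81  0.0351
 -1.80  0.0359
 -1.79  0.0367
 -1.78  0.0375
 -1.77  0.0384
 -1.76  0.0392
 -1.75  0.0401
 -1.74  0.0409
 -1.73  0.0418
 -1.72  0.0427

σ√T = 0.38·√0.25 = 0.1900
d₁ = [ln(200/140) + (0.077 − 0.049 + 0.38²/2)·0.25] / 0.1900 = [0.3567 + 0.0250] / 0.1900 = 2.0091 → 2.01
d₂ = d₁ − σ√T = 2.0091 − 0.1900 = 1.8191 → 1.82
Risk-neutral Pr[S_T < K] = N(−d₂) = N(-1.82) = 0.0344

0.0344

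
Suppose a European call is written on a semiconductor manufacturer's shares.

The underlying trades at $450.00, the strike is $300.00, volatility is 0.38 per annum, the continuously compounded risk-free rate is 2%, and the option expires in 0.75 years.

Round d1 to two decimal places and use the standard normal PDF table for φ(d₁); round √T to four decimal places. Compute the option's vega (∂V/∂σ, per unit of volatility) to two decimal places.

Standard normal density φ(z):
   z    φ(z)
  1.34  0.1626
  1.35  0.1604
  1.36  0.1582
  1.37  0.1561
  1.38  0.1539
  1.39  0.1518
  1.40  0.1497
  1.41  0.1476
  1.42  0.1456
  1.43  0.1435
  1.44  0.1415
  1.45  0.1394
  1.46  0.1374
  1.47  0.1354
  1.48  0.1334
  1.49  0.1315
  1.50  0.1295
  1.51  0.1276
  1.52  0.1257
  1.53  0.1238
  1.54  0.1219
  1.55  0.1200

55.14

σ√T = 0.38·√0.75 = 0.3291
ln(S/K) + (r + σ²/2)T = ln(450/300) + (0.02 + 0.38²/2)·0.75 = 0.4055 + 0.0692 = 0.4746
d₁ = 0.4746 / 0.3291 = 1.4422 ⇒ 1.44
√T = √0.75 = 0.8660
φ(d₁) = φ(1.44) = 0.1415
vega = S·φ(d₁)·√T = 450·0.1415·0.8660 = 55.1425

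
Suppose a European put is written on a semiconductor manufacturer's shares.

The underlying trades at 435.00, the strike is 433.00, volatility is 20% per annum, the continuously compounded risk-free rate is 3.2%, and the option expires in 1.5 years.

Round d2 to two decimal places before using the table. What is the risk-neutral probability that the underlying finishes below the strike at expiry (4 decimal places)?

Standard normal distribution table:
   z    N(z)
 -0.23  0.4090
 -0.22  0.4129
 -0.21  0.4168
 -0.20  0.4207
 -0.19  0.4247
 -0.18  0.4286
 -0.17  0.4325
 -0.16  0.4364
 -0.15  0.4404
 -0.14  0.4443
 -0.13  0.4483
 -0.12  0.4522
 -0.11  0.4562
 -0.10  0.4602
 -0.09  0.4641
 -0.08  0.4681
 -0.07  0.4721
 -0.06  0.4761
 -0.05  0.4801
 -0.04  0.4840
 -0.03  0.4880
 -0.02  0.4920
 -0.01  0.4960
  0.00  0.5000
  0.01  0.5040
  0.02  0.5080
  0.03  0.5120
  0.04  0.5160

0.4641

T = 1.5;  σ√T = 0.2449
d₁ = [ln(435/433) + (0.032 + 0.2²/2)·1.5] / 0.2449 = [0.0046 + 0.0780] / 0.2449 = 0.3372 → 0.34
d₂ = d₁ − σ√T = 0.3372 − 0.2449 = 0.0923 → 0.09
Pr(exercise) under Q = N(−d₂) = N(-0.09) = 0.4641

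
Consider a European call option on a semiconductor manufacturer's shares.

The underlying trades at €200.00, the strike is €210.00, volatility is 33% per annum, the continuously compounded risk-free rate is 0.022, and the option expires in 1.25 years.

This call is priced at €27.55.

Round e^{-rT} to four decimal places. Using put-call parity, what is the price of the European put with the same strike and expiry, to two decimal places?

€31.86

e^(−rT) = e^(−0.022·1.25) = 0.9729
Put-call parity: C − P = S − K·e^(−rT) = 200 − 210·0.9729 = 200 − 204.3090 = -4.3090
P = C − (C − P) = 27.55 − (-4.3090) = 31.8590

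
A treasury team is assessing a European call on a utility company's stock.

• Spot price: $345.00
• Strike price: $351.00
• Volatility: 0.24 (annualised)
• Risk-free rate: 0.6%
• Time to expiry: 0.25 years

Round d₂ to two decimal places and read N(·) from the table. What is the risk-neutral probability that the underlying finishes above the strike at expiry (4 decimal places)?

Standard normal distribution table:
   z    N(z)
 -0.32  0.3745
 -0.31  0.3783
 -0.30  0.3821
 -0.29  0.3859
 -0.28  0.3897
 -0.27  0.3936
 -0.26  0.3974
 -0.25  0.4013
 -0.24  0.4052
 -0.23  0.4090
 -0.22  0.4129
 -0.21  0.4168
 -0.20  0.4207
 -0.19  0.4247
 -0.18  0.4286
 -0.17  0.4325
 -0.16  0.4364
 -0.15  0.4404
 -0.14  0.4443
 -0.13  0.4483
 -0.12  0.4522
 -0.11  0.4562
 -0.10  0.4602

σ√T = 0.24 × 0.5000 = 0.1200
d₁ = [ln(345/351) + (0.006 + 0.24²/2)·0.25] / 0.1200 = [-0.0172 + 0.0087] / 0.1200 = -0.0712 ⇒ -0.07
d₂ = d₁ − σ√T = -0.0712 − 0.1200 = -0.1912 ⇒ -0.19
Risk-neutral Pr[S_T > K] = N(d₂) = N(-0.19) = 0.4247

0.4247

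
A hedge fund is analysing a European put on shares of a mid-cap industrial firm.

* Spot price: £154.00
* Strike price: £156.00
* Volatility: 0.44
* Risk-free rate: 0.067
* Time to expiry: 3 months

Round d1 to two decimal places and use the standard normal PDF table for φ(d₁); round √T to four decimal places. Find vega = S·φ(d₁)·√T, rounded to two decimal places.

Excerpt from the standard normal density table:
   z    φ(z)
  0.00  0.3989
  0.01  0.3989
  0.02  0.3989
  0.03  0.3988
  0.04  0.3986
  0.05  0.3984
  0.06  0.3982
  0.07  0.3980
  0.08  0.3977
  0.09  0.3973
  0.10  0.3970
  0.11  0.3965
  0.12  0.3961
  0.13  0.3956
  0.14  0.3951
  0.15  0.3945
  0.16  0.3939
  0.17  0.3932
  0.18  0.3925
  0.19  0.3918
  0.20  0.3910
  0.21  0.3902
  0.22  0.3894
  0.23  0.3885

30.46

σ√T = 0.44·√0.25 = 0.2200
ln(S/K) + (r + σ²/2)T = ln(154/156) + (0.067 + 0.44²/2)·0.25 = -0.0129 + 0.0410 = 0.0280
d₁ = 0.0280 / 0.2200 = 0.1275 → 0.13
√T = √0.25 = 0.5000
φ(d₁) = φ(0.13) = 0.3956
vega = S·φ(d₁)·√T = 154·0.3956·0.5000 = 30.4612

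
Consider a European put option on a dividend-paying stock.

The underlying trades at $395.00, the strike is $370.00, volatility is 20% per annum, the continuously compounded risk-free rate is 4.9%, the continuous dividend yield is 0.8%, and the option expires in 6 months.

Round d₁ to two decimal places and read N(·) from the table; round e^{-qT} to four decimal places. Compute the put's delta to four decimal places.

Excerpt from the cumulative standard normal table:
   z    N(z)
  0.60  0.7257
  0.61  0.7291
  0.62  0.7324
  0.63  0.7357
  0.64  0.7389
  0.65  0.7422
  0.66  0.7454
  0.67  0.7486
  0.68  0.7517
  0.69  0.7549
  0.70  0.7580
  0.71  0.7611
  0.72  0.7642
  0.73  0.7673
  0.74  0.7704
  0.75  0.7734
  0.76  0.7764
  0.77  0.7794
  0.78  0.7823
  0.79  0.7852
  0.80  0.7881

-0.2473

σ√T = 0.2·√0.5 = 0.1414
ln(S/K) + (r − q + σ²/2)T = ln(395/370) + (0.049 − 0.008 + 0.2²/2)·0.5 = 0.0654 + 0.0305 = 0.0959
d₁ = 0.0959 / 0.1414 = 0.6780 → 0.68
N(d₁) = N(0.68) = 0.7517
Δ_put = exp(−qT)·(N(d₁) − 1) = 0.9960·(0.7517 − 1) = -0.2473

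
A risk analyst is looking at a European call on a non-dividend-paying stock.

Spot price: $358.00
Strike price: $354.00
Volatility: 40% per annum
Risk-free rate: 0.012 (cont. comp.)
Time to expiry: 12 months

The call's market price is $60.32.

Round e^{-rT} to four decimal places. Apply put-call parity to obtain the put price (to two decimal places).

$52.11

e^(−rT) = e^(−0.012·1) = 0.9881
Put-call parity: C − P = S − K·e^(−rT) = 358 − 354·0.9881 = 358 − 349.7874 = 8.2126
P = C − (C − P) = 60.32 − (8.2126) = 52.1074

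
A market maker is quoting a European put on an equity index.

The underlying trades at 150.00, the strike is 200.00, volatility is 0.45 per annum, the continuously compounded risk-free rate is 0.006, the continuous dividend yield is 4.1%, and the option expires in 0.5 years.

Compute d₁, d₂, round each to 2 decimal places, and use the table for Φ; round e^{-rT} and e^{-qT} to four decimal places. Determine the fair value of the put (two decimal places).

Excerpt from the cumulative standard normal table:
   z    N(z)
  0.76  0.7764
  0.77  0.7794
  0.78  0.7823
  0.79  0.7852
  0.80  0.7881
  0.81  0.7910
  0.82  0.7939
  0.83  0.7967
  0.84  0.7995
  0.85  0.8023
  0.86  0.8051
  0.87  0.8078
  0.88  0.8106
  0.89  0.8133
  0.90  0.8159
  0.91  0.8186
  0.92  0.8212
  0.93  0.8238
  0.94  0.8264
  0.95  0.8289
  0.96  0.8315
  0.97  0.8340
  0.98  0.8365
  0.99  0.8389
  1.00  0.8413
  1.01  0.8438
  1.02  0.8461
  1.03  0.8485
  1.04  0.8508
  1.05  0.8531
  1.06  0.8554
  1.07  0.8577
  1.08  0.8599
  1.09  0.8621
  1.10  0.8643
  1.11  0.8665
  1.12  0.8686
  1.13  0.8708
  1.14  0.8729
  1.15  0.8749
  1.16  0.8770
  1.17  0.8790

57.38

T = 0.5;  σ√T = 0.3182
d₁ = [ln(150/200) + (0.006 − 0.041 + 0.45²/2)·0.5] / 0.3182 = [-0.2877 + 0.0331] / 0.3182 = -0.8000 ≈ -0.80
d₂ = d₁ − σ√T = -0.8000 − 0.3182 = -1.1182 ≈ -1.12
e^(−qT) = e^(−0.041·0.5) = 0.9797;  e^(−rT) = e^(−0.006·0.5) = 0.9970
N(−d₂) = N(1.12) = 0.8686;  N(−d₁) = N(0.80) = 0.7881
P = 200·0.9970·0.8686 − 150·0.9797·0.7881 = 173.1988 − 115.8152 = 57.3836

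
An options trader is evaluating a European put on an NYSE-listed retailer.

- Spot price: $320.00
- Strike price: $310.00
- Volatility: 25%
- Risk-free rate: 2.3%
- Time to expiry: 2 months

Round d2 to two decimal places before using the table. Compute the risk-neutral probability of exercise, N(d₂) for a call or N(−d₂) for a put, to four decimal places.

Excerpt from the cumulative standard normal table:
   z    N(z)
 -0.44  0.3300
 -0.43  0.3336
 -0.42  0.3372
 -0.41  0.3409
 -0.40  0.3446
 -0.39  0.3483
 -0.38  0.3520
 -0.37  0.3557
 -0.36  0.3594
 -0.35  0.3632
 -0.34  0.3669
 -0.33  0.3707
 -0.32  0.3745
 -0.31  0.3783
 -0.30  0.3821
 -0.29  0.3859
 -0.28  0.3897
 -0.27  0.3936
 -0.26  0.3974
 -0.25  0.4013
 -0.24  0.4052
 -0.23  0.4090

T = 0.1667;  σ√T = 0.1021
ln(S/K) + (r + σ²/2)T = ln(320/310) + (0.023 + 0.25²/2)·0.1667 = 0.0317 + 0.0090 = 0.0408
d₁ = 0.0408 / 0.1021 = 0.3997 ⇒ 0.40
d₂ = d₁ − σ√T = 0.3997 − 0.1021 = 0.2976 ⇒ 0.30
Pr(exercise) under Q = N(−d₂) = N(-0.30) = 0.3821

0.3821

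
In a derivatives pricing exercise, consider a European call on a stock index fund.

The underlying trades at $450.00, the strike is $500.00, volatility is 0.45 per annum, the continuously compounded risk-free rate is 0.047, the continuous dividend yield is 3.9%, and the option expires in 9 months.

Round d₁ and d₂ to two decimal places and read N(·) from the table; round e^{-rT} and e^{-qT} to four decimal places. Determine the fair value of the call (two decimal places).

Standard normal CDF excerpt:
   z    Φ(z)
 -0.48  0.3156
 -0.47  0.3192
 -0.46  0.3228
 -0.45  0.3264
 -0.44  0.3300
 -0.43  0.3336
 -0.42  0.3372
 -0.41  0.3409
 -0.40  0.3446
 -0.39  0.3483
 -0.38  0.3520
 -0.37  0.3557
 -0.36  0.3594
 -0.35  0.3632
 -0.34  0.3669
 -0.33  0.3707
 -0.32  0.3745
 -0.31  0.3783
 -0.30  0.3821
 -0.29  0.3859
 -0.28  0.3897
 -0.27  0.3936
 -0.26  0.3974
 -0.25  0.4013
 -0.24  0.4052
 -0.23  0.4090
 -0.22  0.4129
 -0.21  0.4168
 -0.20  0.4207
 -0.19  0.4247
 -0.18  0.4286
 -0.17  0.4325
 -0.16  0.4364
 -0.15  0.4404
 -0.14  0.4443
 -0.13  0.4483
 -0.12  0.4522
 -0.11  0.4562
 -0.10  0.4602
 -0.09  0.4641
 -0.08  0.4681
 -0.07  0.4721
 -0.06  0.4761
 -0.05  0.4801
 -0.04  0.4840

$50.52

σ√T = 0.45 × 0.8660 = 0.3897
d₁ = [ln(450/500) + (0.047 − 0.039 + ½·0.45²)·0.75] / (σ√T) = (-0.1054 + 0.0819) / 0.3897 = -0.0601 which rounds to -0.06
d₂ = -0.0601 − 0.3897 = -0.4498 which rounds to -0.45
exp(−qT) = exp(−0.039·0.75) = 0.9712;  exp(−rT) = exp(−0.047·0.75) = 0.9654
N(d₁) = N(-0.06) = 0.4761;  N(d₂) = N(-0.45) = 0.3264
C = 450·0.9712·0.4761 − 500·0.9654·0.3264 = 208.0747 − 157.5533 = 50.5215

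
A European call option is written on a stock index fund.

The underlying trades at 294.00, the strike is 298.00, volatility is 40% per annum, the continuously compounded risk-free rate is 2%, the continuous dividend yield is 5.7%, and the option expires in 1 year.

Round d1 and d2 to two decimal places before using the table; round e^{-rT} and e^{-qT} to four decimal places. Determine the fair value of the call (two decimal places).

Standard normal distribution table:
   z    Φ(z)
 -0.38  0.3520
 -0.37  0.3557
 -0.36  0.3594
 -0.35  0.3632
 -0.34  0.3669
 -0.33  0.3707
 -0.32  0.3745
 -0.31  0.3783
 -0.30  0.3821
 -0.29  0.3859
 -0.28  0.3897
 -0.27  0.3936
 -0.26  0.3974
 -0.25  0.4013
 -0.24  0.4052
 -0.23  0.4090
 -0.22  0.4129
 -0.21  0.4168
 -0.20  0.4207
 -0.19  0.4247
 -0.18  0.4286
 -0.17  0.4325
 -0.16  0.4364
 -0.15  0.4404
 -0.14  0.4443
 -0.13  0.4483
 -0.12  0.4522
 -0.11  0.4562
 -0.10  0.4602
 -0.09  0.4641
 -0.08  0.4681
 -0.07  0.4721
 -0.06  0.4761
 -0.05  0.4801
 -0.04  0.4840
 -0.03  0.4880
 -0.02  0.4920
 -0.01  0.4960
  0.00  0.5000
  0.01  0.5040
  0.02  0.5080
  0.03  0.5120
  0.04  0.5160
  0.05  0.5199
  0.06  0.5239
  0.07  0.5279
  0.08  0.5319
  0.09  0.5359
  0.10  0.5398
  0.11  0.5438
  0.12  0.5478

σ√T = 0.4·√1 = 0.4000
d₁ = [ln(294/298) + (0.02 − 0.057 + 0.4²/2)·1] / 0.4000 = [-0.0135 + 0.0430] / 0.4000 = 0.0737 which rounds to 0.07
d₂ = d₁ − σ√T = 0.0737 − 0.4000 = -0.3263 which rounds to -0.33
exp(−qT) = exp(−0.057·1) = 0.9446;  exp(−rT) = exp(−0.02·1) = 0.9802
N(d₁) = N(0.07) = 0.5279;  N(d₂) = N(-0.33) = 0.3707
C = 294·0.9446·0.5279 − 298·0.9802·0.3707 = 146.6044 − 108.2813 = 38.3231

38.32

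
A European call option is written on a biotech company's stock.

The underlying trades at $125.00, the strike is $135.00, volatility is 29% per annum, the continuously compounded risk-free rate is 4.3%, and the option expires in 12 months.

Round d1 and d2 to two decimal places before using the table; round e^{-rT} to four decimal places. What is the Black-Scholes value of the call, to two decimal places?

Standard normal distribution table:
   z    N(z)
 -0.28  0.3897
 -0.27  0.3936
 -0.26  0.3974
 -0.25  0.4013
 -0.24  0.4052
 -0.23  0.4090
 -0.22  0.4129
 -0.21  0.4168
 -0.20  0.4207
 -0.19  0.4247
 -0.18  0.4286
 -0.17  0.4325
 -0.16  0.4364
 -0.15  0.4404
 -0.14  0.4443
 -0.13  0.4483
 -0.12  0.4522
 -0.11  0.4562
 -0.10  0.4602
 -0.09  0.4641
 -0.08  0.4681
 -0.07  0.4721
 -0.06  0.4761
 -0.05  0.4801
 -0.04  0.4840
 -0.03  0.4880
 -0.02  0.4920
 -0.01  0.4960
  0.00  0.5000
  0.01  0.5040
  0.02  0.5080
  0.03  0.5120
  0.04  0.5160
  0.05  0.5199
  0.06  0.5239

$12.61

σ√T = 0.29 × 1.0000 = 0.2900
ln(S/K) + (r + σ²/2)T = ln(125/135) + (0.043 + 0.29²/2)·1 = -0.0770 + 0.0850 = 0.0081
d₁ = 0.0081 / 0.2900 = 0.0279 ⇒ 0.03
d₂ = d₁ − σ√T = 0.0279 − 0.2900 = -0.2621 ⇒ -0.26
exp(−rT) = exp(−0.043·1) = 0.9579
C = 125·N(0.03) − 135·0.9579·N(-0.26) = 125·0.5120 − 135·0.9579·0.3974 = 64.0000 − 51.3904 = 12.6096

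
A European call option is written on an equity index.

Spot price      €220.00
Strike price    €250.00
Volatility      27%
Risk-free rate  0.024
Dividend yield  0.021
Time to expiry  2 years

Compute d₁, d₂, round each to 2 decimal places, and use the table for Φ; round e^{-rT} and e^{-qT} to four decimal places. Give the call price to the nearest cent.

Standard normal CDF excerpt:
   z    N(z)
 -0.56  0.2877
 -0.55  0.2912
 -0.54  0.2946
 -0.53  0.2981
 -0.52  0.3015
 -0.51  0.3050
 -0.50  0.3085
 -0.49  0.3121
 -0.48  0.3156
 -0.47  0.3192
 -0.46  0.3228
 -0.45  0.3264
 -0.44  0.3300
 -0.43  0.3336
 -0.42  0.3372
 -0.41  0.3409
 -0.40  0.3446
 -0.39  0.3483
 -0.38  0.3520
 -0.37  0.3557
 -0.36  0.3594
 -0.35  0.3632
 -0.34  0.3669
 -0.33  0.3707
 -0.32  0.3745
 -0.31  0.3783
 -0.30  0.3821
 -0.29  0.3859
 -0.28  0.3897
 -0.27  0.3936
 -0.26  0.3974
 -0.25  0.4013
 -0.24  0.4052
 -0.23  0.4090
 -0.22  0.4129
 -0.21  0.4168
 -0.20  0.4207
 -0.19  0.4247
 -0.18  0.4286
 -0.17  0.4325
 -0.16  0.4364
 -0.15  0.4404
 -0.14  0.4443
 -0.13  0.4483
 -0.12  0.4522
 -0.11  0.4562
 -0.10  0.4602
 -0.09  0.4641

σ√T = 0.27 × 1.4142 = 0.3818
d₁ = [ln(220/250) + (0.024 − 0.021 + 0.27²/2)·2] / 0.3818 = [-0.1278 + 0.0789] / 0.3818 = -0.1282 which rounds to -0.13
d₂ = d₁ − σ√T = -0.1282 − 0.3818 = -0.5100 which rounds to -0.51
e^(−qT) = e^(−0.021·2) = 0.9589;  e^(−rT) = e^(−0.024·2) = 0.9531
N(d₁) = N(-0.13) = 0.4483;  N(d₂) = N(-0.51) = 0.3050
C = 220·0.9589·0.4483 − 250·0.9531·0.3050 = 94.5725 − 72.6739 = 21.8986

€21.90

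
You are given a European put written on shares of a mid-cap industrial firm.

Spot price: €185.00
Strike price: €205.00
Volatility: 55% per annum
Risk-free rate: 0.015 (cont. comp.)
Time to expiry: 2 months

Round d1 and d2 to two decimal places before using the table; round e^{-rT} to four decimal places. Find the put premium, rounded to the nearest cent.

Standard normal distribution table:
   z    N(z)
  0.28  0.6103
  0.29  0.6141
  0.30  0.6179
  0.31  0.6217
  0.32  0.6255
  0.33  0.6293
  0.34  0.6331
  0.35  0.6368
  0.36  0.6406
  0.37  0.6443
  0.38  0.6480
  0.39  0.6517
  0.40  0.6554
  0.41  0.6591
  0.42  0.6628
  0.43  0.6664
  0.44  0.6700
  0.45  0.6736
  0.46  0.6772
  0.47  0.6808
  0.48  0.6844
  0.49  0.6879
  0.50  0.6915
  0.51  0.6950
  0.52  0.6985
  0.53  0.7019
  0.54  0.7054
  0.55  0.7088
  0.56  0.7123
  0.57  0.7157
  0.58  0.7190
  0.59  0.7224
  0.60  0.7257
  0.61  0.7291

€29.24

T = 0.1667;  σ√T = 0.2245
d₁ = [ln(185/205) + (0.015 + 0.55²/2)·0.1667] / 0.2245 = [-0.1027 + 0.0277] / 0.2245 = -0.3338 ⇒ -0.33
d₂ = d₁ − σ√T = -0.3338 − 0.2245 = -0.5583 ⇒ -0.56
e^(−rT) = e^(−0.015·0.1667) = 0.9975
N(−d₂) = N(0.56) = 0.7123;  N(−d₁) = N(0.33) = 0.6293
P = 205·0.9975·0.7123 − 185·0.6293 = 145.6564 − 116.4205 = 29.2359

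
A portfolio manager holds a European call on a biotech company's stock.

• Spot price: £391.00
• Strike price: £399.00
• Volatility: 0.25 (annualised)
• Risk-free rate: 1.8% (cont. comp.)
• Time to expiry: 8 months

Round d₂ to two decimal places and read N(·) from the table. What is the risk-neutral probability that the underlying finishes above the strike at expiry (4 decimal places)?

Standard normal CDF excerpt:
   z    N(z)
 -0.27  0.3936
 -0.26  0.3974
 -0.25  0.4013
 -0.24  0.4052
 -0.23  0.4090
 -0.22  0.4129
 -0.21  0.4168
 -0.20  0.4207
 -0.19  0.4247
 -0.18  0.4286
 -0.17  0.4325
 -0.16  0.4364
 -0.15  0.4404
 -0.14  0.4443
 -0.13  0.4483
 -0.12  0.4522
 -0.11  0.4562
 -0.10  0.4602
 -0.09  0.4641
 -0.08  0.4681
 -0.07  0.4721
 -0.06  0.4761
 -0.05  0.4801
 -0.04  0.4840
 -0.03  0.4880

0.4443

T = 0.6667;  σ√T = 0.2041
ln(S/K) + (r + σ²/2)T = ln(391/399) + (0.018 + 0.25²/2)·0.6667 = -0.0203 + 0.0328 = 0.0126
d₁ = 0.0126 / 0.2041 = 0.0616 ≈ 0.06
d₂ = d₁ − σ√T = 0.0616 − 0.2041 = -0.1425 ≈ -0.14
Pr(exercise) under Q = N(d₂) = 0.4443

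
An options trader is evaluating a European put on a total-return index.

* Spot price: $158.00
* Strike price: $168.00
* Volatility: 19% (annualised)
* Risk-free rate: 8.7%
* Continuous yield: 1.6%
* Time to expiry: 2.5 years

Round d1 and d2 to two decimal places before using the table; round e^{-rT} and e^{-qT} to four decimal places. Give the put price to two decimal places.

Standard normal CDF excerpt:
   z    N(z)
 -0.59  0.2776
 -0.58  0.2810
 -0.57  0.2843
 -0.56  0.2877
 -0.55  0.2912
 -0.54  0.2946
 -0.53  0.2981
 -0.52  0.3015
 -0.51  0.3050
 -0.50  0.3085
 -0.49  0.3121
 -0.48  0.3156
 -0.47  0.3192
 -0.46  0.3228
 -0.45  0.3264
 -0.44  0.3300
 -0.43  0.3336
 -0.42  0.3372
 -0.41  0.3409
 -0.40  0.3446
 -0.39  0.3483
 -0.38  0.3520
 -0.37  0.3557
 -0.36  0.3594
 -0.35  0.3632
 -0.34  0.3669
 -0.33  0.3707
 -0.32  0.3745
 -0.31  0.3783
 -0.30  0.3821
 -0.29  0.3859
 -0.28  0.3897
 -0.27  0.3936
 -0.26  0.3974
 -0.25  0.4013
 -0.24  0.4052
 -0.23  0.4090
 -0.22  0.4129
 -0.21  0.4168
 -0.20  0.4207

σ√T = 0.19 × 1.5811 = 0.3004
d₁ = [ln(158/168) + (0.087 − 0.016 + ½·0.19²)·2.5] / (σ√T) = (-0.0614 + 0.2226) / 0.3004 = 0.5368 ≈ 0.54
d₂ = 0.5368 − 0.3004 = 0.2364 ≈ 0.24
e^(−qT) = e^(−0.016·2.5) = 0.9608;  e^(−rT) = e^(−0.087·2.5) = 0.8045
N(−d₂) = N(-0.24) = 0.4052;  N(−d₁) = N(-0.54) = 0.2946
P = 168·0.8045·0.4052 − 158·0.9608·0.2946 = 54.7652 − 44.7222 = 10.0430

$10.04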